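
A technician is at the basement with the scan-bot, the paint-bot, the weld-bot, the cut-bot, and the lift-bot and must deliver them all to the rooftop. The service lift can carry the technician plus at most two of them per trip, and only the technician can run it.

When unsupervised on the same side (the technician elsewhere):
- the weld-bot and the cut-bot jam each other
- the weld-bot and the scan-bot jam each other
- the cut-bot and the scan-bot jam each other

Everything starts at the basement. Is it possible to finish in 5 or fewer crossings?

Counting alone: the technician can take at most 2 across per trip to the rooftop, so moving all 5 needs at least 3 loaded trips out, with a return between consecutive ones — at least 5 crossings.
The safety rule pushes this higher. Following every safe sequence of crossings, the most of the 5 that can be at the rooftop as the service lift arrives there on crossing 5 is 4 — never all 5.
So the move cannot be finished within 5 crossings. (The shortest complete plan takes 7:)
1. Technician goes to the rooftop with the scan-bot and the weld-bot.
2. Technician goes back to the basement with the scan-bot.
3. Technician goes to the rooftop with the paint-bot and the scan-bot.
4. Technician goes back to the basement with the scan-bot.
5. Technician goes to the rooftop with the lift-bot and the scan-bot.
6. Technician goes back to the basement with the scan-bot.
7. Technician goes to the rooftop with the cut-bot and the scan-bot.

No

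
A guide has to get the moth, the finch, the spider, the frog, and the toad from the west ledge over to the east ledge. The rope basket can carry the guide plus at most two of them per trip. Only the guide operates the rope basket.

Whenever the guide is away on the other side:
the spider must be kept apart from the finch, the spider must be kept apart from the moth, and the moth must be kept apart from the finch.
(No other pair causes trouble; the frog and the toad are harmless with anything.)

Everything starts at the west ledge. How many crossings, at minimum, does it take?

Counting alone: the guide can take at most 2 across per trip to the east ledge, so moving all 5 needs at least 3 loaded trips out, with a return between consecutive ones — at least 5 crossings.
The safety rule pushes this higher. Following every safe sequence of crossings, the most of the 5 that can be at the east ledge as the rope basket arrives there on crossing 5 is 4 — never all 5.
So no plan with fewer than 7 crossings exists, and this one achieves 7:
1. Guide goes to the east ledge with the finch and the moth.
2. Guide goes back to the west ledge with the moth.
3. Guide goes to the east ledge with the frog and the moth.
4. Guide goes back to the west ledge with the moth.
5. Guide goes to the east ledge with the moth and the toad.
6. Guide goes back to the west ledge with the moth.
7. Guide goes to the east ledge with the moth and the spider.

7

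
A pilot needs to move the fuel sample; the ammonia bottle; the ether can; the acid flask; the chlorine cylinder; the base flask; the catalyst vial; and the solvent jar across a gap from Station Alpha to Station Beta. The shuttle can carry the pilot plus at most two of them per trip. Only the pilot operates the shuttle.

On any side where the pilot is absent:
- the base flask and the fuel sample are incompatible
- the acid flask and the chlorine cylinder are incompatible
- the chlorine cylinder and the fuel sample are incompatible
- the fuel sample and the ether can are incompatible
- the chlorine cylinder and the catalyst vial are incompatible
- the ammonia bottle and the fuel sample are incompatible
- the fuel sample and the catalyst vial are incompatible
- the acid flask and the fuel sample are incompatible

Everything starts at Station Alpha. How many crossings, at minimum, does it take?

Counting alone: the pilot can take at most 2 across per trip to Station Beta, so moving all 8 needs at least 4 loaded trips out, with a return between consecutive ones — at least 7 crossings.
The safety rule pushes this higher. Following every safe sequence of crossings, the most of the 8 that can be at Station Beta as the shuttle arrives there on crossings 7, 9, 11 is 5, 6, 7 respectively — never all 8.
So no plan with fewer than 13 crossings exists, and this one achieves 13:
1. Pilot goes to Station Beta with the chlorine cylinder and the fuel sample.
2. Pilot goes back to Station Alpha with the fuel sample.
3. Pilot goes to Station Beta with the ammonia bottle and the fuel sample.
4. Pilot goes back to Station Alpha with the fuel sample.
5. Pilot goes to Station Beta with the ether can and the fuel sample.
6. Pilot goes back to Station Alpha with the fuel sample.
7. Pilot goes to Station Beta with the base flask and the fuel sample.
8. Pilot goes back to Station Alpha with the fuel sample.
9. Pilot goes to Station Beta with the fuel sample and the solvent jar.
10. Pilot goes back to Station Alpha with the fuel sample.
11. Pilot goes to Station Beta with the acid flask and the catalyst vial.
12. Pilot goes back to Station Alpha with the chlorine cylinder.
13. Pilot goes to Station Beta with the chlorine cylinder and the fuel sample.

13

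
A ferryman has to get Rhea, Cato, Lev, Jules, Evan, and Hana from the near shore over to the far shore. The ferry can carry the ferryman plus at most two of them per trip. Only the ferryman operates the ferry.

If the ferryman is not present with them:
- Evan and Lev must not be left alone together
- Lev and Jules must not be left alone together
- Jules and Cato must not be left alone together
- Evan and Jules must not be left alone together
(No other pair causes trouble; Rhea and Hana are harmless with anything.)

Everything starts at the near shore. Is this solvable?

Yes

1. Ferryman goes to the far shore with Jules and Lev.  [the near shore: Cato, Evan, Hana, Rhea | the far shore: Jules, Lev]
2. Ferryman goes back to the near shore with Lev.  [the near shore: Cato, Evan, Hana, Lev, Rhea | the far shore: Jules]
3. Ferryman goes to the far shore with Lev and Rhea.  [the near shore: Cato, Evan, Hana | the far shore: Jules, Lev, Rhea]
4. Ferryman goes back to the near shore with Lev.  [the near shore: Cato, Evan, Hana, Lev | the far shore: Jules, Rhea]
5. Ferryman goes to the far shore with Cato and Lev.  [the near shore: Evan, Hana | the far shore: Cato, Jules, Lev, Rhea]
6. Ferryman goes back to the near shore with Jules.  [the near shore: Evan, Hana, Jules | the far shore: Cato, Lev, Rhea]
7. Ferryman goes to the far shore with Hana and Jules.  [the near shore: Evan | the far shore: Cato, Hana, Jules, Lev, Rhea]
8. Ferryman goes back to the near shore with Jules.  [the near shore: Evan, Jules | the far shore: Cato, Hana, Lev, Rhea]
9. Ferryman goes to the far shore with Evan and Jules.  [the near shore: — | the far shore: Cato, Evan, Hana, Jules, Lev, Rhea]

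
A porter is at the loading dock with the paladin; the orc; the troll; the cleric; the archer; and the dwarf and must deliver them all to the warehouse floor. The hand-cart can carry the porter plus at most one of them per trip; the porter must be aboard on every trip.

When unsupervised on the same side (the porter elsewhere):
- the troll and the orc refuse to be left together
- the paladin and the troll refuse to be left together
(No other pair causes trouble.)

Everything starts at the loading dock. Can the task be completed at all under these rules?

Yes

1. Porter goes to the warehouse floor with the troll.  [the loading dock: the archer, the cleric, the dwarf, the orc, the paladin | the warehouse floor: the troll]
2. Porter goes back to the loading dock alone.  [the loading dock: the archer, the cleric, the dwarf, the orc, the paladin | the warehouse floor: the troll]
3. Porter goes to the warehouse floor with the paladin.  [the loading dock: the archer, the cleric, the dwarf, the orc | the warehouse floor: the paladin, the troll]
4. Porter goes back to the loading dock with the troll.  [the loading dock: the archer, the cleric, the dwarf, the orc, the troll | the warehouse floor: the paladin]
5. Porter goes to the warehouse floor with the orc.  [the loading dock: the archer, the cleric, the dwarf, the troll | the warehouse floor: the orc, the paladin]
6. Porter goes back to the loading dock alone.  [the loading dock: the archer, the cleric, the dwarf, the troll | the warehouse floor: the orc, the paladin]
7. Porter goes to the warehouse floor with the cleric.  [the loading dock: the archer, the dwarf, the troll | the warehouse floor: the cleric, the orc, the paladin]
8. Porter goes back to the loading dock alone.  [the loading dock: the archer, the dwarf, the troll | the warehouse floor: the cleric, the orc, the paladin]
9. Porter goes to the warehouse floor with the archer.  [the loading dock: the dwarf, the troll | the warehouse floor: the archer, the cleric, the orc, the paladin]
10. Porter goes back to the loading dock alone.  [the loading dock: the dwarf, the troll | the warehouse floor: the archer, the cleric, the orc, the paladin]
11. Porter goes to the warehouse floor with the dwarf.  [the loading dock: the troll | the warehouse floor: the archer, the cleric, the dwarf, the orc, the paladin]
12. Porter goes back to the loading dock alone.  [the loading dock: the troll | the warehouse floor: the archer, the cleric, the dwarf, the orc, the paladin]
13. Porter goes to the warehouse floor with the troll.  [the loading dock: — | the warehouse floor: the archer, the cleric, the dwarf, the orc, the paladin, the troll]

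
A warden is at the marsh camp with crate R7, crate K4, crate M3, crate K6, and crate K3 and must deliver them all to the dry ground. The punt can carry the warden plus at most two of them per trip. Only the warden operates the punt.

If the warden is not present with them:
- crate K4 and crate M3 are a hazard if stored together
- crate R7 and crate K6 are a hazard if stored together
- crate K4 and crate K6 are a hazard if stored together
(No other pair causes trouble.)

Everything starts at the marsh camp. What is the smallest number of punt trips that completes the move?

5

Counting alone: the warden can take at most 2 across per trip to the dry ground, so moving all 5 needs at least 3 loaded trips out, with a return between consecutive ones — at least 5 crossings.
The plan below uses exactly 5 crossings, so it is optimal:
1. Warden goes to the dry ground with crate K4 and crate R7.
2. Warden goes back to the marsh camp alone.
3. Warden goes to the dry ground with crate K3.
4. Warden goes back to the marsh camp alone.
5. Warden goes to the dry ground with crate K6 and crate M3.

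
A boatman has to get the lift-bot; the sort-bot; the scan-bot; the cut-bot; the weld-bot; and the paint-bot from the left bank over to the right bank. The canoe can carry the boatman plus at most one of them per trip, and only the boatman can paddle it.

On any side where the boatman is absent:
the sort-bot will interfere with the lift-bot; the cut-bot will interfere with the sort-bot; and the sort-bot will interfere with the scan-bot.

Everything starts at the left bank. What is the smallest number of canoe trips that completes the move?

impossible

Following every safe sequence of crossings from the start, the most of the 6 that can be at the right bank as the canoe arrives there on crossings 1, 3, 5, 7 is 1, 2, 3, 4 respectively; the best ever achieved is 4 of 6.
From crossing 9 on, no configuration arises that was not already reachable earlier: only 36 distinct safe configurations (who is on which side, and where the canoe is) can ever be reached, none of them has everyone across, and every continuation just revisits them. So no valid plan exists.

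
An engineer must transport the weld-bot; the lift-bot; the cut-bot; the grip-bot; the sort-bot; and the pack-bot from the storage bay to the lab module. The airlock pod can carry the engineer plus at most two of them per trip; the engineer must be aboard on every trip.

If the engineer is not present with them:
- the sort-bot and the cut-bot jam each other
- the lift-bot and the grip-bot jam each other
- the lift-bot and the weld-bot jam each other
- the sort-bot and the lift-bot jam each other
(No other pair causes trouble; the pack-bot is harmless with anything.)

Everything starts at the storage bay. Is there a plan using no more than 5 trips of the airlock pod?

Counting alone: the engineer can take at most 2 across per trip to the lab module, so moving all 6 needs at least 3 loaded trips out, with a return between consecutive ones — at least 5 crossings.
The safety rule pushes this higher. Following every safe sequence of crossings, the most of the 6 that can be at the lab module as the airlock pod arrives there on crossing 5 is 5 — never all 6.
So the move cannot be finished within 5 crossings. (The shortest complete plan takes 7:)
1. Engineer goes to the lab module with the cut-bot and the lift-bot.
2. Engineer goes back to the storage bay alone.
3. Engineer goes to the lab module with the pack-bot.
4. Engineer goes back to the storage bay alone.
5. Engineer goes to the lab module with the grip-bot and the weld-bot.
6. Engineer goes back to the storage bay with the lift-bot.
7. Engineer goes to the lab module with the lift-bot and the sort-bot.

No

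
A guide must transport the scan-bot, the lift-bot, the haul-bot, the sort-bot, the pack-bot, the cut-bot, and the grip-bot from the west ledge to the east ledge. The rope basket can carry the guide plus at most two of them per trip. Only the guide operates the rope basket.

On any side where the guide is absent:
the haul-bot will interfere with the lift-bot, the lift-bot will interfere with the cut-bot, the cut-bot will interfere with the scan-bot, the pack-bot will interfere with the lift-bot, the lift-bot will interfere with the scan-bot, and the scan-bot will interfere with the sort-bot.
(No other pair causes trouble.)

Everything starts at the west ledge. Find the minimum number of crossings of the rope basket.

11

Counting alone: the guide can take at most 2 across per trip to the east ledge, so moving all 7 needs at least 4 loaded trips out, with a return between consecutive ones — at least 7 crossings.
The safety rule pushes this higher. Following every safe sequence of crossings, the most of the 7 that can be at the east ledge as the rope basket arrives there on crossings 7, 9 is 5, 6 respectively — never all 7.
So no plan with fewer than 11 crossings exists, and this one achieves 11:
1. Guide goes to the east ledge with the lift-bot and the scan-bot.
2. Guide goes back to the west ledge with the scan-bot.
3. Guide goes to the east ledge with the haul-bot and the scan-bot.
4. Guide goes back to the west ledge with the lift-bot.
5. Guide goes to the east ledge with the lift-bot and the pack-bot.
6. Guide goes back to the west ledge with the lift-bot.
7. Guide goes to the east ledge with the grip-bot and the lift-bot.
8. Guide goes back to the west ledge with the lift-bot.
9. Guide goes to the east ledge with the cut-bot and the sort-bot.
10. Guide goes back to the west ledge with the scan-bot.
11. Guide goes to the east ledge with the lift-bot and the scan-bot.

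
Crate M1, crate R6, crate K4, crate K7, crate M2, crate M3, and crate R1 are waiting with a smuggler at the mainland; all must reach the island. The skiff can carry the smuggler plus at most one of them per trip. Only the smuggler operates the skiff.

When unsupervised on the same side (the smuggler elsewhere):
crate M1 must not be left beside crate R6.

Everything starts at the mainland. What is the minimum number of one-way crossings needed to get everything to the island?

Counting alone: the smuggler can take at most 1 across per trip to the island, so moving all 7 needs at least 7 loaded trips out, with a return between consecutive ones — at least 13 crossings.
The plan below uses exactly 13 crossings, so it is optimal:
1. Smuggler goes to the island with crate M1.  [the mainland: crate K4, crate K7, crate M2, crate M3, crate R1, crate R6 | the island: crate M1]
2. Smuggler goes back to the mainland alone.  [the mainland: crate K4, crate K7, crate M2, crate M3, crate R1, crate R6 | the island: crate M1]
3. Smuggler goes to the island with crate K4.  [the mainland: crate K7, crate M2, crate M3, crate R1, crate R6 | the island: crate K4, crate M1]
4. Smuggler goes back to the mainland alone.  [the mainland: crate K7, crate M2, crate M3, crate R1, crate R6 | the island: crate K4, crate M1]
5. Smuggler goes to the island with crate K7.  [the mainland: crate M2, crate M3, crate R1, crate R6 | the island: crate K4, crate K7, crate M1]
6. Smuggler goes back to the mainland alone.  [the mainland: crate M2, crate M3, crate R1, crate R6 | the island: crate K4, crate K7, crate M1]
7. Smuggler goes to the island with crate M2.  [the mainland: crate M3, crate R1, crate R6 | the island: crate K4, crate K7, crate M1, crate M2]
8. Smuggler goes back to the mainland alone.  [the mainland: crate M3, crate R1, crate R6 | the island: crate K4, crate K7, crate M1, crate M2]
9. Smuggler goes to the island with crate M3.  [the mainland: crate R1, crate R6 | the island: crate K4, crate K7, crate M1, crate M2, crate M3]
10. Smuggler goes back to the mainland alone.  [the mainland: crate R1, crate R6 | the island: crate K4, crate K7, crate M1, crate M2, crate M3]
11. Smuggler goes to the island with crate R1.  [the mainland: crate R6 | the island: crate K4, crate K7, crate M1, crate M2, crate M3, crate R1]
12. Smuggler goes back to the mainland alone.  [the mainland: crate R6 | the island: crate K4, crate K7, crate M1, crate M2, crate M3, crate R1]
13. Smuggler goes to the island with crate R6.  [the mainland: — | the island: crate K4, crate K7, crate M1, crate M2, crate M3, crate R1, crate R6]

13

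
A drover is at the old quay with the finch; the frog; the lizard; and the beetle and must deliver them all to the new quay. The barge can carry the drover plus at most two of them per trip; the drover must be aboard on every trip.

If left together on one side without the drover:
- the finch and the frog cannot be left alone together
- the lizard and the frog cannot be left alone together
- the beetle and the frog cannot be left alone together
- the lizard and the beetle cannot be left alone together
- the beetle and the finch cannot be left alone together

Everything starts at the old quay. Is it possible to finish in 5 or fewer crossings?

Yes — this plan uses 5 crossings (≤ 5):
1. Drover goes to the new quay with the beetle and the frog.  [the old quay: the finch, the lizard | the new quay: the beetle, the frog]
2. Drover goes back to the old quay with the frog.  [the old quay: the finch, the frog, the lizard | the new quay: the beetle]
3. Drover goes to the new quay with the finch and the lizard.  [the old quay: the frog | the new quay: the beetle, the finch, the lizard]
4. Drover goes back to the old quay with the beetle.  [the old quay: the beetle, the frog | the new quay: the finch, the lizard]
5. Drover goes to the new quay with the beetle and the frog.  [the old quay: — | the new quay: the beetle, the finch, the frog, the lizard]

Yes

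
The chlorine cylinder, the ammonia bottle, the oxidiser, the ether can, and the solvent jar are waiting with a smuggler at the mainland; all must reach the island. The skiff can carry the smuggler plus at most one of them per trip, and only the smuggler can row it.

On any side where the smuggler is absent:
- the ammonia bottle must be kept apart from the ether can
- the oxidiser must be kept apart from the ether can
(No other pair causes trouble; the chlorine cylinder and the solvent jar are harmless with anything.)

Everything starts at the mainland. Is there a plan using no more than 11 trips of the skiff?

Yes — this plan uses 11 crossings (≤ 11):
1. Smuggler goes to the island with the ether can.
2. Smuggler goes back to the mainland alone.
3. Smuggler goes to the island with the chlorine cylinder.
4. Smuggler goes back to the mainland alone.
5. Smuggler goes to the island with the ammonia bottle.
6. Smuggler goes back to the mainland with the ether can.
7. Smuggler goes to the island with the oxidiser.
8. Smuggler goes back to the mainland alone.
9. Smuggler goes to the island with the solvent jar.
10. Smuggler goes back to the mainland alone.
11. Smuggler goes to the island with the ether can.

Yes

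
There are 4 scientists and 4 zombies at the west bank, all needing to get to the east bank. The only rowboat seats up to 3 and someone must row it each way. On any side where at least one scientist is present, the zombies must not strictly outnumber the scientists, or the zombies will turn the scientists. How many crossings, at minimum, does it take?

Counting alone: each trip to the east bank takes at most 3 across and each return brings at least 1 back, so after t trips out (and t−1 returns) at most 3t − (t−1) of the 8 are across; that first reaches 8 at t = 4, so at least 7 crossings are needed.
The safety rule pushes this higher. Following every safe sequence of crossings, the most of the 8 that can be at the east bank as the rowboat arrives there on crossing 7 is 7 — never all 8.
So no plan with fewer than 9 crossings exists, and this one achieves 9:
1. 2 zombies → the east bank.  (the west bank: 4S 2Z; the east bank: 0S 2Z)
2. 1 zombie ← the west bank.  (the west bank: 4S 3Z; the east bank: 0S 1Z)
3. 3 zombies → the east bank.  (the west bank: 4S 0Z; the east bank: 0S 4Z)
4. 1 zombie ← the west bank.  (the west bank: 4S 1Z; the east bank: 0S 3Z)
5. 3 scientists → the east bank.  (the west bank: 1S 1Z; the east bank: 3S 3Z)
6. 1 scientist and 1 zombie ← the west bank.  (the west bank: 2S 2Z; the east bank: 2S 2Z)
7. 2 scientists → the east bank.  (the west bank: 0S 2Z; the east bank: 4S 2Z)
8. 1 zombie ← the west bank.  (the west bank: 0S 3Z; the east bank: 4S 1Z)
9. 3 zombies → the east bank.  (the west bank: 0S 0Z; the east bank: 4S 4Z)

9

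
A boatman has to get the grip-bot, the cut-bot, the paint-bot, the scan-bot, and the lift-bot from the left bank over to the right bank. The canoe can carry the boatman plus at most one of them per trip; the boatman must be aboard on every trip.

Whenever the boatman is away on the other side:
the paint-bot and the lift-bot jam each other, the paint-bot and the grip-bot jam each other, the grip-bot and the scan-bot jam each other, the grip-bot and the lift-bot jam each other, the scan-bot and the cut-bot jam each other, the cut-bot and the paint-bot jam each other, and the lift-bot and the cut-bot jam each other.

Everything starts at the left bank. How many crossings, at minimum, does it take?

impossible

Whatever the first load, the items left behind include a forbidden pair without the boatman. No opening move is safe, so no plan exists.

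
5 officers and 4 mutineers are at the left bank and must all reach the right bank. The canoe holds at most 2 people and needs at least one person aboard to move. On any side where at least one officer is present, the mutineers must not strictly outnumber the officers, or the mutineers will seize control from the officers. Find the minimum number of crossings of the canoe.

Counting alone: each trip to the right bank takes at most 2 across and each return brings at least 1 back, so after t trips out (and t−1 returns) at most 2t − (t−1) of the 9 are across; that first reaches 9 at t = 8, so at least 15 crossings are needed.
The plan below uses exactly 15 crossings, so it is optimal:
1. 2 mutineers → the right bank.  (the left bank: 5O 2M; the right bank: 0O 2M)
2. 1 mutineer ← the left bank.  (the left bank: 5O 3M; the right bank: 0O 1M)
3. 2 mutineers → the right bank.  (the left bank: 5O 1M; the right bank: 0O 3M)
4. 1 mutineer ← the left bank.  (the left bank: 5O 2M; the right bank: 0O 2M)
5. 2 officers → the right bank.  (the left bank: 3O 2M; the right bank: 2O 2M)
6. 1 mutineer ← the left bank.  (the left bank: 3O 3M; the right bank: 2O 1M)
7. 1 officer and 1 mutineer → the right bank.  (the left bank: 2O 2M; the right bank: 3O 2M)
8. 1 officer ← the left bank.  (the left bank: 3O 2M; the right bank: 2O 2M)
9. 1 officer and 1 mutineer → the right bank.  (the left bank: 2O 1M; the right bank: 3O 3M)
10. 1 mutineer ← the left bank.  (the left bank: 2O 2M; the right bank: 3O 2M)
11. 1 officer and 1 mutineer → the right bank.  (the left bank: 1O 1M; the right bank: 4O 3M)
12. 1 officer ← the left bank.  (the left bank: 2O 1M; the right bank: 3O 3M)
13. 1 officer and 1 mutineer → the right bank.  (the left bank: 1O 0M; the right bank: 4O 4M)
14. 1 mutineer ← the left bank.  (the left bank: 1O 1M; the right bank: 4O 3M)
15. 1 officer and 1 mutineer → the right bank.  (the left bank: 0O 0M; the right bank: 5O 4M)

15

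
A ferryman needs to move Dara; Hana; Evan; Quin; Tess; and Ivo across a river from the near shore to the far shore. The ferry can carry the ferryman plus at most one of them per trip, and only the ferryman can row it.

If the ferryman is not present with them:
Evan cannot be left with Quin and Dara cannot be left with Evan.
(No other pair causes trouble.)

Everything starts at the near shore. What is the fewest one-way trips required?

13

Counting alone: the ferryman can take at most 1 across per trip to the far shore, so moving all 6 needs at least 6 loaded trips out, with a return between consecutive ones — at least 11 crossings.
The safety rule pushes this higher. Following every safe sequence of crossings, the most of the 6 that can be at the far shore as the ferry arrives there on crossing 11 is 5 — never all 6.
So no plan with fewer than 13 crossings exists, and this one achieves 13:
1. Ferryman goes to the far shore with Evan.  [the near shore: Dara, Hana, Ivo, Quin, Tess | the far shore: Evan]
2. Ferryman goes back to the near shore alone.  [the near shore: Dara, Hana, Ivo, Quin, Tess | the far shore: Evan]
3. Ferryman goes to the far shore with Dara.  [the near shore: Hana, Ivo, Quin, Tess | the far shore: Dara, Evan]
4. Ferryman goes back to the near shore with Evan.  [the near shore: Evan, Hana, Ivo, Quin, Tess | the far shore: Dara]
5. Ferryman goes to the far shore with Quin.  [the near shore: Evan, Hana, Ivo, Tess | the far shore: Dara, Quin]
6. Ferryman goes back to the near shore alone.  [the near shore: Evan, Hana, Ivo, Tess | the far shore: Dara, Quin]
7. Ferryman goes to the far shore with Hana.  [the near shore: Evan, Ivo, Tess | the far shore: Dara, Hana, Quin]
8. Ferryman goes back to the near shore alone.  [the near shore: Evan, Ivo, Tess | the far shore: Dara, Hana, Quin]
9. Ferryman goes to the far shore with Tess.  [the near shore: Evan, Ivo | the far shore: Dara, Hana, Quin, Tess]
10. Ferryman goes back to the near shore alone.  [the near shore: Evan, Ivo | the far shore: Dara, Hana, Quin, Tess]
11. Ferryman goes to the far shore with Ivo.  [the near shore: Evan | the far shore: Dara, Hana, Ivo, Quin, Tess]
12. Ferryman goes back to the near shore alone.  [the near shore: Evan | the far shore: Dara, Hana, Ivo, Quin, Tess]
13. Ferryman goes to the far shore with Evan.  [the near shore: — | the far shore: Dara, Evan, Hana, Ivo, Quin, Tess]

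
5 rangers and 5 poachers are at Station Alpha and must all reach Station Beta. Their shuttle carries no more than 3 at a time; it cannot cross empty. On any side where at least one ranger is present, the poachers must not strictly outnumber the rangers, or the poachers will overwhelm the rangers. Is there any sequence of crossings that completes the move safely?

1. 2 poachers → Station Beta.  (Station Alpha: 5R 3P; Station Beta: 0R 2P)
2. 1 poacher ← Station Alpha.  (Station Alpha: 5R 4P; Station Beta: 0R 1P)
3. 3 poachers → Station Beta.  (Station Alpha: 5R 1P; Station Beta: 0R 4P)
4. 1 poacher ← Station Alpha.  (Station Alpha: 5R 2P; Station Beta: 0R 3P)
5. 3 rangers → Station Beta.  (Station Alpha: 2R 2P; Station Beta: 3R 3P)
6. 1 ranger and 1 poacher ← Station Alpha.  (Station Alpha: 3R 3P; Station Beta: 2R 2P)
7. 3 rangers → Station Beta.  (Station Alpha: 0R 3P; Station Beta: 5R 2P)
8. 1 poacher ← Station Alpha.  (Station Alpha: 0R 4P; Station Beta: 5R 1P)
9. 2 poachers → Station Beta.  (Station Alpha: 0R 2P; Station Beta: 5R 3P)
10. 1 poacher ← Station Alpha.  (Station Alpha: 0R 3P; Station Beta: 5R 2P)
11. 3 poachers → Station Beta.  (Station Alpha: 0R 0P; Station Beta: 5R 5P)

Yes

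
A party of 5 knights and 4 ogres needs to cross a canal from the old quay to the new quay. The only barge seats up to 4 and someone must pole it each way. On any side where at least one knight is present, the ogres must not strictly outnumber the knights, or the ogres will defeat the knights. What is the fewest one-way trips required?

5

Counting alone: each trip to the new quay takes at most 4 across and each return brings at least 1 back, so after t trips out (and t−1 returns) at most 4t − (t−1) of the 9 are across; that first reaches 9 at t = 3, so at least 5 crossings are needed.
The plan below uses exactly 5 crossings, so it is optimal:
1. 3 ogres → the new quay.  (the old quay: 5K 1O; the new quay: 0K 3O)
2. 1 ogre ← the old quay.  (the old quay: 5K 2O; the new quay: 0K 2O)
3. 3 knights and 1 ogre → the new quay.  (the old quay: 2K 1O; the new quay: 3K 3O)
4. 1 ogre ← the old quay.  (the old quay: 2K 2O; the new quay: 3K 2O)
5. 2 knights and 2 ogres → the new quay.  (the old quay: 0K 0O; the new quay: 5K 4O)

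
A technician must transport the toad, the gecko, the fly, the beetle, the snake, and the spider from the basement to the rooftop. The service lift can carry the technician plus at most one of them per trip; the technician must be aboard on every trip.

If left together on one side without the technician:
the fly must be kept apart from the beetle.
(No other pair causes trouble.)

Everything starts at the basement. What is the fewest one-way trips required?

Counting alone: the technician can take at most 1 across per trip to the rooftop, so moving all 6 needs at least 6 loaded trips out, with a return between consecutive ones — at least 11 crossings.
The plan below uses exactly 11 crossings, so it is optimal:
1. Technician goes to the rooftop with the fly.  [the basement: the beetle, the gecko, the snake, the spider, the toad | the rooftop: the fly]
2. Technician goes back to the basement alone.  [the basement: the beetle, the gecko, the snake, the spider, the toad | the rooftop: the fly]
3. Technician goes to the rooftop with the toad.  [the basement: the beetle, the gecko, the snake, the spider | the rooftop: the fly, the toad]
4. Technician goes back to the basement alone.  [the basement: the beetle, the gecko, the snake, the spider | the rooftop: the fly, the toad]
5. Technician goes to the rooftop with the gecko.  [the basement: the beetle, the snake, the spider | the rooftop: the fly, the gecko, the toad]
6. Technician goes back to the basement alone.  [the basement: the beetle, the snake, the spider | the rooftop: the fly, the gecko, the toad]
7. Technician goes to the rooftop with the snake.  [the basement: the beetle, the spider | the rooftop: the fly, the gecko, the snake, the toad]
8. Technician goes back to the basement alone.  [the basement: the beetle, the spider | the rooftop: the fly, the gecko, the snake, the toad]
9. Technician goes to the rooftop with the spider.  [the basement: the beetle | the rooftop: the fly, the gecko, the snake, the spider, the toad]
10. Technician goes back to the basement alone.  [the basement: the beetle | the rooftop: the fly, the gecko, the snake, the spider, the toad]
11. Technician goes to the rooftop with the beetle.  [the basement: — | the rooftop: the beetle, the fly, the gecko, the snake, the spider, the toad]

11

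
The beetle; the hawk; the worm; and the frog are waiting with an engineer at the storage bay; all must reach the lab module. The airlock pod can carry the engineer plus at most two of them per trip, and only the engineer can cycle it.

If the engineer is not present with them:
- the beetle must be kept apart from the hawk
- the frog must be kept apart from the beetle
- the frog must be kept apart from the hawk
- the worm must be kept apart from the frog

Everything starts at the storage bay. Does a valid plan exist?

Yes

1. Engineer goes to the lab module with the beetle and the frog.
2. Engineer goes back to the storage bay with the beetle.
3. Engineer goes to the lab module with the beetle and the worm.
4. Engineer goes back to the storage bay with the frog.
5. Engineer goes to the lab module with the frog and the hawk.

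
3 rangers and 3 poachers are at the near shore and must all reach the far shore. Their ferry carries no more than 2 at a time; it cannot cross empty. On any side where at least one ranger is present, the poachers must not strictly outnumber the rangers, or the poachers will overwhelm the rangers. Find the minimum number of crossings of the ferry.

Counting alone: each trip to the far shore takes at most 2 across and each return brings at least 1 back, so after t trips out (and t−1 returns) at most 2t − (t−1) of the 6 are across; that first reaches 6 at t = 5, so at least 9 crossings are needed.
The safety rule pushes this higher. Following every safe sequence of crossings, the most of the 6 that can be at the far shore as the ferry arrives there on crossing 9 is 5 — never all 6.
So no plan with fewer than 11 crossings exists, and this one achieves 11:
1. 2 poachers → the far shore.  (the near shore: 3R 1P; the far shore: 0R 2P)
2. 1 poacher ← the near shore.  (the near shore: 3R 2P; the far shore: 0R 1P)
3. 2 poachers → the far shore.  (the near shore: 3R 0P; the far shore: 0R 3P)
4. 1 poacher ← the near shore.  (the near shore: 3R 1P; the far shore: 0R 2P)
5. 2 rangers → the far shore.  (the near shore: 1R 1P; the far shore: 2R 2P)
6. 1 ranger and 1 poacher ← the near shore.  (the near shore: 2R 2P; the far shore: 1R 1P)
7. 2 rangers → the far shore.  (the near shore: 0R 2P; the far shore: 3R 1P)
8. 1 poacher ← the near shore.  (the near shore: 0R 3P; the far shore: 3R 0P)
9. 2 poachers → the far shore.  (the near shore: 0R 1P; the far shore: 3R 2P)
10. 1 poacher ← the near shore.  (the near shore: 0R 2P; the far shore: 3R 1P)
11. 2 poachers → the far shore.  (the near shore: 0R 0P; the far shore: 3R 3P)

11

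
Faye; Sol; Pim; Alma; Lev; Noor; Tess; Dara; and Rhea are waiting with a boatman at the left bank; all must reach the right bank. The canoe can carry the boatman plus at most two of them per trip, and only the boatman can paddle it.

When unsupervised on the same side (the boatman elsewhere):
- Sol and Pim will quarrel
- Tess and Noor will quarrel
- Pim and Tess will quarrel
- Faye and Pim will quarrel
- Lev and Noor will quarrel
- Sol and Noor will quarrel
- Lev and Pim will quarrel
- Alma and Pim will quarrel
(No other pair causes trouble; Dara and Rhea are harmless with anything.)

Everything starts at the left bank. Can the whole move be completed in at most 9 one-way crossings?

Counting alone: the boatman can take at most 2 across per trip to the right bank, so moving all 9 needs at least 5 loaded trips out, with a return between consecutive ones — at least 9 crossings.
The safety rule pushes this higher. Following every safe sequence of crossings, the most of the 9 that can be at the right bank as the canoe arrives there on crossing 9 is 7 — never all 9.
So the move cannot be finished within 9 crossings. (The shortest complete plan takes 11:)
1. Boatman goes to the right bank with Noor and Pim.
2. Boatman goes back to the left bank alone.
3. Boatman goes to the right bank with Alma and Faye.
4. Boatman goes back to the left bank with Pim.
5. Boatman goes to the right bank with Pim and Sol.
6. Boatman goes back to the left bank with Noor and Pim.
7. Boatman goes to the right bank with Lev and Tess.
8. Boatman goes back to the left bank alone.
9. Boatman goes to the right bank with Dara and Rhea.
10. Boatman goes back to the left bank alone.
11. Boatman goes to the right bank with Noor and Pim.

No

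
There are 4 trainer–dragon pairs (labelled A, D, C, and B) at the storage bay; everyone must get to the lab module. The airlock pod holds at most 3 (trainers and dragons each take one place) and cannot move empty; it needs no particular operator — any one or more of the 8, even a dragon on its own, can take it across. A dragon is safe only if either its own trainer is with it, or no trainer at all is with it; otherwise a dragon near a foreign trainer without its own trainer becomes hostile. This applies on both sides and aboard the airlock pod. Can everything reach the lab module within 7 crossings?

Counting alone: each trip to the lab module takes at most 3 across and each return brings at least 1 back, so after t trips out (and t−1 returns) at most 3t − (t−1) of the 8 are across; that first reaches 8 at t = 4, so at least 7 crossings are needed.
The safety rule pushes this higher. Following every safe sequence of crossings, the most of the 8 that can be at the lab module as the airlock pod arrives there on crossing 7 is 7 — never all 8.
So the move cannot be finished within 7 crossings. (The shortest complete plan takes 9:)
1. dragon A and trainer A cross → the lab module.
2. trainer A crosses ← the storage bay.
3. dragon D, trainer A, and trainer D cross → the lab module.
4. dragon A and trainer A cross ← the storage bay.
5. trainer A, trainer B, and trainer C cross → the lab module.
6. dragon D crosses ← the storage bay.
7. dragon A and dragon D cross → the lab module.
8. dragon A crosses ← the storage bay.
9. dragon A, dragon B, and dragon C cross → the lab module.

No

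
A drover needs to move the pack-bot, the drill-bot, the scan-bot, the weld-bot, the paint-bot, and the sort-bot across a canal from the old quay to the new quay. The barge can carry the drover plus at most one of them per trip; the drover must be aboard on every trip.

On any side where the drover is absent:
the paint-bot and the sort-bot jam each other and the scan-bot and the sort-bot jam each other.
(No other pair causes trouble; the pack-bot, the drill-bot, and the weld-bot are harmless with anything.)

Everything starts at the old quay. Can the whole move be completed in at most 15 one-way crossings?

Yes — this plan uses 13 crossings (≤ 15):
1. Drover goes to the new quay with the sort-bot.  [the old quay: the drill-bot, the pack-bot, the paint-bot, the scan-bot, the weld-bot | the new quay: the sort-bot]
2. Drover goes back to the old quay alone.  [the old quay: the drill-bot, the pack-bot, the paint-bot, the scan-bot, the weld-bot | the new quay: the sort-bot]
3. Drover goes to the new quay with the pack-bot.  [the old quay: the drill-bot, the paint-bot, the scan-bot, the weld-bot | the new quay: the pack-bot, the sort-bot]
4. Drover goes back to the old quay alone.  [the old quay: the drill-bot, the paint-bot, the scan-bot, the weld-bot | the new quay: the pack-bot, the sort-bot]
5. Drover goes to the new quay with the drill-bot.  [the old quay: the paint-bot, the scan-bot, the weld-bot | the new quay: the drill-bot, the pack-bot, the sort-bot]
6. Drover goes back to the old quay alone.  [the old quay: the paint-bot, the scan-bot, the weld-bot | the new quay: the drill-bot, the pack-bot, the sort-bot]
7. Drover goes to the new quay with the scan-bot.  [the old quay: the paint-bot, the weld-bot | the new quay: the drill-bot, the pack-bot, the scan-bot, the sort-bot]
8. Drover goes back to the old quay with the sort-bot.  [the old quay: the paint-bot, the sort-bot, the weld-bot | the new quay: the drill-bot, the pack-bot, the scan-bot]
9. Drover goes to the new quay with the paint-bot.  [the old quay: the sort-bot, the weld-bot | the new quay: the drill-bot, the pack-bot, the paint-bot, the scan-bot]
10. Drover goes back to the old quay alone.  [the old quay: the sort-bot, the weld-bot | the new quay: the drill-bot, the pack-bot, the paint-bot, the scan-bot]
11. Drover goes to the new quay with the weld-bot.  [the old quay: the sort-bot | the new quay: the drill-bot, the pack-bot, the paint-bot, the scan-bot, the weld-bot]
12. Drover goes back to the old quay alone.  [the old quay: the sort-bot | the new quay: the drill-bot, the pack-bot, the paint-bot, the scan-bot, the weld-bot]
13. Drover goes to the new quay with the sort-bot.  [the old quay: — | the new quay: the drill-bot, the pack-bot, the paint-bot, the scan-bot, the sort-bot, the weld-bot]

Yes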